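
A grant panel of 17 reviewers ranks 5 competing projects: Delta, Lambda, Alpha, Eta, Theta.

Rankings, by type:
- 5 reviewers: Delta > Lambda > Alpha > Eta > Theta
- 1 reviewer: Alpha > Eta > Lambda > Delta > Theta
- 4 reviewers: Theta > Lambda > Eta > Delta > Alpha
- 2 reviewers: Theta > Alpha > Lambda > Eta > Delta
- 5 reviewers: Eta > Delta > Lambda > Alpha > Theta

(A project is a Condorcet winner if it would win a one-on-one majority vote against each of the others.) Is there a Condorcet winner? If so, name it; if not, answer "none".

Check each pair by majority over 17 ballots:
Delta vs Lambda: Delta wins 10–7.
Delta–Alpha: Delta 14–3.
Delta vs Eta: Eta, 12–5.
Delta–Theta: Delta 11–6.
Lambda vs Alpha: Lambda, 14–3.
Lambda vs Eta: Lambda wins 11–6.
Lambda vs Theta: Lambda, 11–6.
Alpha vs Eta: Eta, 9–8.
Alpha vs Theta: Alpha, 11–6.
Eta vs Theta: Eta wins 11–6.
Every project loses at least once (Delta loses to Eta; Lambda loses to Delta; Alpha loses to Delta; Eta loses to Lambda; Theta loses to Delta). The majority relation contains the cycle Delta > Lambda > Eta > Delta, so there is no Condorcet winner.

none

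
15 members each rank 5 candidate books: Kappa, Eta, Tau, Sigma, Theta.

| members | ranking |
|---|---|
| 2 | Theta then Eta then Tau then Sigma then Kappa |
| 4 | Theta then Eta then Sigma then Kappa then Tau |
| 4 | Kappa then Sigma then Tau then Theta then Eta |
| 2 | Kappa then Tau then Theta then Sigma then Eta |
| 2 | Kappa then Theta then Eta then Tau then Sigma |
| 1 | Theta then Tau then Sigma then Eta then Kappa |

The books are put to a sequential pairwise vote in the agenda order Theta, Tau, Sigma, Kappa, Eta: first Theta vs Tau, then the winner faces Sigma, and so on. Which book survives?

Kappa

Round 1: Theta vs Tau — 9–6, Theta advances.
Round 2: Theta vs Sigma — 11–4, Theta advances.
Round 3: Theta vs Kappa — 7–8, Kappa advances.
Round 4: Kappa vs Eta — 8–7, Kappa advances.
Kappa survives the agenda.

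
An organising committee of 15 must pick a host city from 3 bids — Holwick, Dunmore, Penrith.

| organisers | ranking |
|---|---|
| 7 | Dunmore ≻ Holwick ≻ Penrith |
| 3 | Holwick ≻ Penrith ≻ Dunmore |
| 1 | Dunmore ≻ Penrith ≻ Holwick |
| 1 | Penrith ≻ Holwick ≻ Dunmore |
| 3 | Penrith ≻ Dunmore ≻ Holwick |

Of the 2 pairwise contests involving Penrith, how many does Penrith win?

0

Penrith against each rival (15 organisers):
Penrith vs Holwick: Penrith is ranked higher on 1+1+3 = 5 ballots, Holwick on 10. Holwick wins 10–5.
Penrith vs Dunmore: Penrith preferred on 3+1+3 = 7 ballots; Dunmore wins 8–7.
Penrith beats no one; loses to Holwick, Dunmore — 0 pairwise wins.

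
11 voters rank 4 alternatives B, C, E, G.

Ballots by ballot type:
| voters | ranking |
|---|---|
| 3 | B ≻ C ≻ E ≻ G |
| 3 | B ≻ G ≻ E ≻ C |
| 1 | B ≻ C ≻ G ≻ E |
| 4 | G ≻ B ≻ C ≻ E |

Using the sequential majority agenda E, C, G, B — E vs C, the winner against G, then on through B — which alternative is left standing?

Round 1: E vs C — 3–8, C advances.
Round 2: C vs G — 4–7, G advances.
Round 3: G vs B — 4–7, B advances.
B survives the agenda.

B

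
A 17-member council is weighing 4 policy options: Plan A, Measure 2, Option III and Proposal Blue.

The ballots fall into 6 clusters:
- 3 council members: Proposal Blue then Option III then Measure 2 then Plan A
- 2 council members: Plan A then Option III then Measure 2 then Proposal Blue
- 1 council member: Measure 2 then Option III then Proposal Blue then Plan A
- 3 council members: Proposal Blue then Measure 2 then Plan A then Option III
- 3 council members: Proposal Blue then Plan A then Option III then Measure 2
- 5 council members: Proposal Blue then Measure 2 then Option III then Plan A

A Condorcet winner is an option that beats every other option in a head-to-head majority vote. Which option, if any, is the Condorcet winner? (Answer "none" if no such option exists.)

Check each pair by majority over 17 ballots:
Plan A vs Measure 2: 5 to 12, Measure 2.
Plan A vs Option III: Plan A preferred on 2+3+3 = 8 ballots; Option III wins 9–8.
Plan A vs Proposal Blue: Plan A is ranked higher on 2 ballots, Proposal Blue on 15. Proposal Blue wins 15–2.
Measure 2 vs Option III: 9 to 8, Measure 2.
Measure 2 vs Proposal Blue: Measure 2 preferred on 2+1 = 3 ballots; Proposal Blue wins 14–3.
Option III vs Proposal Blue: 3 to 14, Proposal Blue.
Only Proposal Blue has no losses; Proposal Blue is the Condorcet winner.

Proposal Blue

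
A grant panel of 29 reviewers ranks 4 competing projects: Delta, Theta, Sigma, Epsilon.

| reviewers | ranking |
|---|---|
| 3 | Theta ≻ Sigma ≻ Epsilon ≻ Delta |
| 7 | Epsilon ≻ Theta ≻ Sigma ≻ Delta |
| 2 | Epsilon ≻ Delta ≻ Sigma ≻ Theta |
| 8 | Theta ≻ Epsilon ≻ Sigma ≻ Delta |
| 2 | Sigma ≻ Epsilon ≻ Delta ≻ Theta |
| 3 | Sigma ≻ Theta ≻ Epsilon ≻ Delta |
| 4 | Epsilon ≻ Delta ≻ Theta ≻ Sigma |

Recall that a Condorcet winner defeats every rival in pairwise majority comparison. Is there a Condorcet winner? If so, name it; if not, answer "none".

Epsilon

Pairwise majorities:
Delta vs Theta: Theta, 21–8.
Delta–Sigma: Sigma 23–6.
Delta vs Epsilon: Epsilon wins 29–0.
Theta vs Sigma: Theta, 22–7.
Theta–Epsilon: Epsilon 15–14.
Sigma vs Epsilon: Epsilon wins 21–8.
Only Epsilon has no losses; Epsilon is the Condorcet winner.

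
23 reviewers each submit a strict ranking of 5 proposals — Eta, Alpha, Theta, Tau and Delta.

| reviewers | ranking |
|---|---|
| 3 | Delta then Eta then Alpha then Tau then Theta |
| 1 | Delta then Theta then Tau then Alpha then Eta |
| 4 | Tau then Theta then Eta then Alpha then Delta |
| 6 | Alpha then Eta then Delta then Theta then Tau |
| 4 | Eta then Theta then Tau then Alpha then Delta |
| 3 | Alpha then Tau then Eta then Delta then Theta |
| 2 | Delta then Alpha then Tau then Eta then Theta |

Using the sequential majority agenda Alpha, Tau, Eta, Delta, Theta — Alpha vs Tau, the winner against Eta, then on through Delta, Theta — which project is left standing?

Alpha

Round 1: Alpha vs Tau — 14–9, Alpha advances.
Round 2: Alpha vs Eta — 12–11, Alpha advances.
Round 3: Alpha vs Delta — 17–6, Alpha advances.
Round 4: Alpha vs Theta — 14–9, Alpha advances.
Alpha survives the agenda.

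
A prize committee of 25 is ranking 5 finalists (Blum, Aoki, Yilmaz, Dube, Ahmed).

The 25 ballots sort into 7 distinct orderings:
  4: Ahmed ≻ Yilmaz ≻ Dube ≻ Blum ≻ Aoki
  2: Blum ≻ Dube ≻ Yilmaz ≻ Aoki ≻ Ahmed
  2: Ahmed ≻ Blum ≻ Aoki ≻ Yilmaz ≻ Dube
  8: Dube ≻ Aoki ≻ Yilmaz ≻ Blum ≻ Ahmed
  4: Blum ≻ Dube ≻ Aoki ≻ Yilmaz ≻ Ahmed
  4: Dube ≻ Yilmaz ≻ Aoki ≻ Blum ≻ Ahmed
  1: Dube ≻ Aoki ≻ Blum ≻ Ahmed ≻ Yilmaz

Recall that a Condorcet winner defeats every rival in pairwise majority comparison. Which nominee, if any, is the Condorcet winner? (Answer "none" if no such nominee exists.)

Pairwise majorities:
Blum vs Aoki: Blum is ranked higher on 4+2+2+4 = 12 ballots, Aoki on 13. Aoki wins 13–12.
Blum vs Yilmaz: Blum preferred on 2+2+4+1 = 9 ballots; Yilmaz wins 16–9.
Blum vs Dube: 2+2+4 = 8 for Blum, 17 for Dube — Dube by 17–8.
Blum vs Ahmed: 19 to 6, Blum.
Aoki vs Yilmaz: Aoki is ranked higher on 2+8+4+1 = 15 ballots, Yilmaz on 10. Aoki wins 15–10.
Aoki vs Dube: 2 for Aoki, 23 for Dube — Dube by 23–2.
Aoki vs Ahmed: Aoki is ranked higher on 2+8+4+4+1 = 19 ballots, Ahmed on 6. Aoki wins 19–6.
Yilmaz vs Dube: 6 to 19, Dube.
Yilmaz vs Ahmed: 2+8+4+4 = 18 for Yilmaz, 7 for Ahmed — Yilmaz by 18–7.
Dube vs Ahmed: 19 to 6, Dube.
Dube defeats every rival head-to-head and is the Condorcet winner.

Dube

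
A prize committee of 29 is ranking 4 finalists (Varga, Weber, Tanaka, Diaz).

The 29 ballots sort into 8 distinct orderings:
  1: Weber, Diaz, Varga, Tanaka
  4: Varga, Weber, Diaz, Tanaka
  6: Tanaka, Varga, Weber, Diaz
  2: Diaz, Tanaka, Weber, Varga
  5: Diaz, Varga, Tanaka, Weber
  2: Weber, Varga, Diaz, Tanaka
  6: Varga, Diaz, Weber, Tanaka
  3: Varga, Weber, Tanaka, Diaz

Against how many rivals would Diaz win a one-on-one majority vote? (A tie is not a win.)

Diaz against each rival (29 jurors):
Diaz–Varga: Varga 21–8.
Diaz vs Weber: Weber wins 16–13.
Diaz vs Tanaka: Diaz is ranked higher on 1+4+2+5+2+6 = 20 ballots, Tanaka on 9. Diaz wins 20–9.
Diaz beats Tanaka; loses to Varga, Weber — 1 pairwise win.

1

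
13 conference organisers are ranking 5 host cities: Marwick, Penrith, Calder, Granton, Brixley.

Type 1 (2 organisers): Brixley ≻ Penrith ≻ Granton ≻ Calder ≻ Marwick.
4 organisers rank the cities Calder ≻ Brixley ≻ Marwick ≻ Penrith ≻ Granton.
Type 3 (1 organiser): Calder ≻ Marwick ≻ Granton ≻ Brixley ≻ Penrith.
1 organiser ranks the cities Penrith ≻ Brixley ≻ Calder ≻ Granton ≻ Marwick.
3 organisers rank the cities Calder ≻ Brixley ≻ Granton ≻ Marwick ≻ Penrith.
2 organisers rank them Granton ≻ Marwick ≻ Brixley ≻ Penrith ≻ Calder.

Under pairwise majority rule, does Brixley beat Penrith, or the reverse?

Ballots ranking Brixley above Penrith: 2 + 4 + 1 + 3 + 2 = 12.
Ballots ranking Penrith above Brixley: 13 − 12 = 1.
Brixley wins the head-to-head 12–1.

Brixley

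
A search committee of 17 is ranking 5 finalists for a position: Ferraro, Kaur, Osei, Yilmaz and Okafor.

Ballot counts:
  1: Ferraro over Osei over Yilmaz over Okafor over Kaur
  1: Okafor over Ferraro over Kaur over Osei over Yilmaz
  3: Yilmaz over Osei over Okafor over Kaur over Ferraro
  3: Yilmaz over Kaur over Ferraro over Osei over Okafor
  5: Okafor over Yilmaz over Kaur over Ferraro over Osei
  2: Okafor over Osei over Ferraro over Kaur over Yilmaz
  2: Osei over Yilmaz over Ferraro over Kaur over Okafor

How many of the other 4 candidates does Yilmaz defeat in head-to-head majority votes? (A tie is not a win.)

Yilmaz against each rival (17 committee members):
Yilmaz vs Ferraro: Yilmaz wins 13–4.
Yilmaz vs Kaur: 1+3+3+5+2 = 14 for Yilmaz, 3 for Kaur — Yilmaz by 14–3.
Yilmaz vs Osei: Yilmaz, 11–6.
Yilmaz vs Okafor: Yilmaz is ranked higher on 1+3+3+2 = 9 ballots, Okafor on 8. Yilmaz wins 9–8.
Yilmaz beats Ferraro, Kaur, Osei, Okafor — 4 pairwise wins.

4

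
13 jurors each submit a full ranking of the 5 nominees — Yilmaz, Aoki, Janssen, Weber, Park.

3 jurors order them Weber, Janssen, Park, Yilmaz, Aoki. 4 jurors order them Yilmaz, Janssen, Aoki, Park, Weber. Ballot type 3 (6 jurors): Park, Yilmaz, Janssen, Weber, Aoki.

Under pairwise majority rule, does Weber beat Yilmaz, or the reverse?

Ballots ranking Weber above Yilmaz: 3.
Ballots ranking Yilmaz above Weber: 13 − 3 = 10.
Yilmaz wins the head-to-head 10–3.

Yilmaz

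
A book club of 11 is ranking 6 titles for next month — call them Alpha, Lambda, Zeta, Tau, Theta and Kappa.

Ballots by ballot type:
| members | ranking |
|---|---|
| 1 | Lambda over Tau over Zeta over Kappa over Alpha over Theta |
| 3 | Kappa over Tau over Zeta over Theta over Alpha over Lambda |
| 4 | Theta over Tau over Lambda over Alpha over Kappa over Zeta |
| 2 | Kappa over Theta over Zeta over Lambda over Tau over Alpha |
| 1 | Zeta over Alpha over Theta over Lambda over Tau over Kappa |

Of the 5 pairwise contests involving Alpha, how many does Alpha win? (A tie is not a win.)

0

Alpha against each rival (11 members):
Alpha vs Lambda: Alpha preferred on 3+1 = 4 ballots; Lambda wins 7–4.
Alpha vs Zeta: Zeta wins 7–4.
Alpha vs Tau: Alpha preferred on 1 ballot; Tau wins 10–1.
Alpha vs Theta: Alpha preferred on 1+1 = 2 ballots; Theta wins 9–2.
Alpha vs Kappa: Kappa, 6–5.
Alpha beats no one; loses to Lambda, Zeta, Tau, Theta, Kappa — 0 pairwise wins.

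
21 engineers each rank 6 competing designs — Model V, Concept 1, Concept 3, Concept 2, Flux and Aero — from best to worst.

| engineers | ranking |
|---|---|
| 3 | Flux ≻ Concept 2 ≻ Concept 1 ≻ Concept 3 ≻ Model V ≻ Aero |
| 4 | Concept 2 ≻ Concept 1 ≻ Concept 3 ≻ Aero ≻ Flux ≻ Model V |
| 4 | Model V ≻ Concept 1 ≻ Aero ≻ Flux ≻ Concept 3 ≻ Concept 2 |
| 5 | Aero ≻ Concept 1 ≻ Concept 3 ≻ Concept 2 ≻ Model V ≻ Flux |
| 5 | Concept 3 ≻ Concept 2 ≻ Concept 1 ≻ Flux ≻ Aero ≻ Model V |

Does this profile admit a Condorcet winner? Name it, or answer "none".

Pairwise majorities:
Model V vs Concept 1: Model V preferred on 4 ballots; Concept 1 wins 17–4.
Model V vs Concept 3: Model V is ranked higher on 4 ballots, Concept 3 on 17. Concept 3 wins 17–4.
Model V vs Concept 2: Concept 2 wins 17–4.
Model V vs Flux: Model V is ranked higher on 4+5 = 9 ballots, Flux on 12. Flux wins 12–9.
Model V vs Aero: Model V preferred on 3+4 = 7 ballots; Aero wins 14–7.
Concept 1–Concept 3: Concept 1 16–5.
Concept 1 vs Concept 2: Concept 2, 12–9.
Concept 1 vs Flux: Concept 1 wins 18–3.
Concept 1 vs Aero: Concept 1, 16–5.
Concept 3 vs Concept 2: Concept 3, 14–7.
Concept 3 vs Flux: 14 to 7, Concept 3.
Concept 3 vs Aero: Concept 3, 12–9.
Concept 2 vs Flux: Concept 2, 14–7.
Concept 2 vs Aero: Concept 2 preferred on 3+4+5 = 12 ballots; Concept 2 wins 12–9.
Flux–Aero: Aero 13–8.
Every design loses at least once (Model V loses to Concept 1; Concept 1 loses to Concept 2; Concept 3 loses to Concept 1; Concept 2 loses to Concept 3; Flux loses to Concept 1; Aero loses to Concept 1). The majority relation contains the cycle Concept 1 > Concept 3 > Concept 2 > Concept 1, so there is no Condorcet winner.

none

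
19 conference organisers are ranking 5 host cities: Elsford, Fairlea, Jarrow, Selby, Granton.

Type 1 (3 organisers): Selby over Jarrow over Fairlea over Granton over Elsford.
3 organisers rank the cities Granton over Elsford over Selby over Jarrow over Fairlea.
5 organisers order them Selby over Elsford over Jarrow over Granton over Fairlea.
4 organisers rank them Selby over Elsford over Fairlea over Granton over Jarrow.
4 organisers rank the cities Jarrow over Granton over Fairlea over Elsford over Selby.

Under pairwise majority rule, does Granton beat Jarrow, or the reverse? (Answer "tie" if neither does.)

Ballots ranking Granton above Jarrow: 3 + 4 = 7.
Ballots ranking Jarrow above Granton: 19 − 7 = 12.
Jarrow wins the head-to-head 12–7.

Jarrow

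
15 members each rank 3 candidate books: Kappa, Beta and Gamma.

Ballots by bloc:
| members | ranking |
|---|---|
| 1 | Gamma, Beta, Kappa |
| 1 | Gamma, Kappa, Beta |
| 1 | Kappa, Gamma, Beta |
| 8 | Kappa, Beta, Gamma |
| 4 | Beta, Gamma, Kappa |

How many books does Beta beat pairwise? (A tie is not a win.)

Beta against each rival (15 members):
Beta vs Kappa: 1+4 = 5 for Beta, 10 for Kappa — Kappa by 10–5.
Beta vs Gamma: Beta wins 12–3.
Beta beats Gamma; loses to Kappa — 1 pairwise win.

1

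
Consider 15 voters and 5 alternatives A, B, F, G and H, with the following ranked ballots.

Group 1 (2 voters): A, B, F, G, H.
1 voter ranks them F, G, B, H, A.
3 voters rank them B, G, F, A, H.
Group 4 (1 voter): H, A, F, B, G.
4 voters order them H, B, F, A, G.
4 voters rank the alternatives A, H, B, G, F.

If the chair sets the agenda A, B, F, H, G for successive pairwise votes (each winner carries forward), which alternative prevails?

Round 1: A vs B — 7–8, B advances.
Round 2: B vs F — 13–2, B advances.
Round 3: B vs H — 6–9, H advances.
Round 4: H vs G — 9–6, H advances.
The agenda winner is H.

H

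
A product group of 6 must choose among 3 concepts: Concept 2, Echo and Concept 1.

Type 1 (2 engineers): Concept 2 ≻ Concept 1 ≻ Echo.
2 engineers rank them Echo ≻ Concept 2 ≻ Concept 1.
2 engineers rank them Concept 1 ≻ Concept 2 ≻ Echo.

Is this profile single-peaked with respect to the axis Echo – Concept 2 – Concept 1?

yes

Axis positions: Echo=1, Concept 2=2, Concept 1=3.
Type 1 (peak Concept 2 at position 2): ranking walks positions 2-3-1, expanding outward from the peak — single-peaked.
Type 2 (peak Echo at position 1): ranking walks positions 1-2-3, expanding outward from the peak — single-peaked.
Type 3 (peak Concept 1 at position 3): ranking walks positions 3-2-1, expanding outward from the peak — single-peaked.
Every ranking is single-peaked on this axis.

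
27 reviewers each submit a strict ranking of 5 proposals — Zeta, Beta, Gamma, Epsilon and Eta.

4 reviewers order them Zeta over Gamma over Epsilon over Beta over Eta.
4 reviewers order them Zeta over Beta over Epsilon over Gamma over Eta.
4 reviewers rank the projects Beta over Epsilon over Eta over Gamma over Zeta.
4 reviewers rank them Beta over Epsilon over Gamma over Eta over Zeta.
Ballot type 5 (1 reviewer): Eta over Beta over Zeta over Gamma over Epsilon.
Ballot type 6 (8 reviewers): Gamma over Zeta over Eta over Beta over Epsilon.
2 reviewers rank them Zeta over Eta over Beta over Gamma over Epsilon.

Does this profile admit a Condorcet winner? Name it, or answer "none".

Pairwise majorities:
Zeta vs Beta: Zeta wins 18–9.
Zeta–Gamma: Gamma 16–11.
Zeta vs Epsilon: Zeta, 19–8.
Zeta vs Eta: Zeta, 18–9.
Beta–Gamma: Beta 15–12.
Beta vs Epsilon: Beta wins 23–4.
Beta vs Eta: Beta, 16–11.
Gamma vs Epsilon: Gamma, 15–12.
Gamma vs Eta: Gamma wins 20–7.
Epsilon vs Eta: Epsilon wins 16–11.
Each project drops at least one matchup (Zeta loses to Gamma; Beta loses to Zeta; Gamma loses to Beta; Epsilon loses to Zeta; Eta loses to Zeta); the cycle Zeta → Beta → Gamma → Zeta rules out a Condorcet winner.

none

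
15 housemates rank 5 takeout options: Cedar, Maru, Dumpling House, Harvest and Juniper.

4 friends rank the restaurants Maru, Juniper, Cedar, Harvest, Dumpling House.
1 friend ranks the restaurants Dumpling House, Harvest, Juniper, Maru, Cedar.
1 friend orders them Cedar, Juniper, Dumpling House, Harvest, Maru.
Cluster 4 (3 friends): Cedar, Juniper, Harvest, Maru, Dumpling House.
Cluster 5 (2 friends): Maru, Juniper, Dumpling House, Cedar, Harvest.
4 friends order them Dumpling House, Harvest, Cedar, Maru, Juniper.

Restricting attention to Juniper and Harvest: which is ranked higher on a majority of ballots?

Juniper

Ballots ranking Juniper above Harvest: 4 + 1 + 3 + 2 = 10.
Ballots ranking Harvest above Juniper: 15 − 10 = 5.
Juniper wins the head-to-head 10–5.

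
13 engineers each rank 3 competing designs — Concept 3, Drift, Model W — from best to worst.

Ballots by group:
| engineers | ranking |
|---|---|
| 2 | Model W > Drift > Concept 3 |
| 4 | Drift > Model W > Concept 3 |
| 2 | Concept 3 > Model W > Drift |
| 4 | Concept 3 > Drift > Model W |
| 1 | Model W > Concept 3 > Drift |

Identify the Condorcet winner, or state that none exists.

Head-to-head results (13 engineers):
Concept 3 vs Drift: Concept 3, 7–6.
Concept 3 vs Model W: Model W, 7–6.
Drift–Model W: Drift 8–5.
Every design loses at least once (Concept 3 loses to Model W; Drift loses to Concept 3; Model W loses to Drift). The majority relation contains the cycle Concept 3 > Drift > Model W > Concept 3, so there is no Condorcet winner.

none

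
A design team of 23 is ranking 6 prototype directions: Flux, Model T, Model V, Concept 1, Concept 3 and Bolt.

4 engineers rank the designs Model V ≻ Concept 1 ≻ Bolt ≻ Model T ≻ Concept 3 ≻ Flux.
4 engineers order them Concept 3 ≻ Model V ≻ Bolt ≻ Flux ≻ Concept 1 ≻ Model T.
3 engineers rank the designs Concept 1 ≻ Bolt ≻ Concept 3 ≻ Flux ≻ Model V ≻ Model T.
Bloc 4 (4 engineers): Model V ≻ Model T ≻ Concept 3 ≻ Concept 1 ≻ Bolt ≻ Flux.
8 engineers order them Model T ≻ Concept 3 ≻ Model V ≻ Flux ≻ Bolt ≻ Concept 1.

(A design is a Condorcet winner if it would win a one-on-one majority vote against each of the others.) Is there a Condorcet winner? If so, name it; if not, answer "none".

Pairwise majorities:
Flux vs Model T: Flux preferred on 4+3 = 7 ballots; Model T wins 16–7.
Flux vs Model V: 3 to 20, Model V.
Flux vs Concept 1: 4+8 = 12 for Flux, 11 for Concept 1 — Flux by 12–11.
Flux vs Concept 3: 0 for Flux, 23 for Concept 3 — Concept 3 by 23–0.
Flux vs Bolt: Flux is ranked higher on 8 ballots, Bolt on 15. Bolt wins 15–8.
Model T vs Model V: 8 to 15, Model V.
Model T vs Concept 1: 12 to 11, Model T.
Model T vs Concept 3: 4+4+8 = 16 for Model T, 7 for Concept 3 — Model T by 16–7.
Model T vs Bolt: 12 to 11, Model T.
Model V vs Concept 1: 4+4+4+8 = 20 for Model V, 3 for Concept 1 — Model V by 20–3.
Model V vs Concept 3: 8 to 15, Concept 3.
Model V vs Bolt: Model V preferred on 4+4+4+8 = 20 ballots; Model V wins 20–3.
Concept 1 vs Concept 3: Concept 1 is ranked higher on 4+3 = 7 ballots, Concept 3 on 16. Concept 3 wins 16–7.
Concept 1 vs Bolt: 4+3+4 = 11 for Concept 1, 12 for Bolt — Bolt by 12–11.
Concept 3 vs Bolt: 4+4+8 = 16 for Concept 3, 7 for Bolt — Concept 3 by 16–7.
No design is unbeaten: Flux loses to Model T; Model T loses to Model V; Model V loses to Concept 3; Concept 1 loses to Flux; Concept 3 loses to Model T; Bolt loses to Model T. In particular Model T → Concept 3 → Model V → Model T is a majority cycle — no Condorcet winner exists.

none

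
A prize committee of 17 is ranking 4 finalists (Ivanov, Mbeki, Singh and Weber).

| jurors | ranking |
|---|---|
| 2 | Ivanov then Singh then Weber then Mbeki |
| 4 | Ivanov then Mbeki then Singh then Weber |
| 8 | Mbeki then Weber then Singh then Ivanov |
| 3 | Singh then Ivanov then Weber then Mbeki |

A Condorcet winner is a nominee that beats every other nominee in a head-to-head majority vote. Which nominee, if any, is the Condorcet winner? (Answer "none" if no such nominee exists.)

none

Pairwise majorities:
Ivanov vs Mbeki: Ivanov, 9–8.
Ivanov vs Singh: Singh wins 11–6.
Ivanov vs Weber: 2+4+3 = 9 for Ivanov, 8 for Weber — Ivanov by 9–8.
Mbeki vs Singh: 4+8 = 12 for Mbeki, 5 for Singh — Mbeki by 12–5.
Mbeki vs Weber: 12 to 5, Mbeki.
Singh vs Weber: Singh, 9–8.
Every nominee loses at least once (Ivanov loses to Singh; Mbeki loses to Ivanov; Singh loses to Mbeki; Weber loses to Ivanov). The majority relation contains the cycle Ivanov → Mbeki → Singh → Ivanov, so there is no Condorcet winner.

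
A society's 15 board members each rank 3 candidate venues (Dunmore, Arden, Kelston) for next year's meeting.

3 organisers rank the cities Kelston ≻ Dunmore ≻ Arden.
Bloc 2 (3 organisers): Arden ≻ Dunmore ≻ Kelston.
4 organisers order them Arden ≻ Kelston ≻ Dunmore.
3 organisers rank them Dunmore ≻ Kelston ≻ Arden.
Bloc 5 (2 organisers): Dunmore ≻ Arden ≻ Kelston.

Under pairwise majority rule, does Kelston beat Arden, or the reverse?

Arden

Ballots ranking Kelston above Arden: 3 + 3 = 6.
Ballots ranking Arden above Kelston: 15 − 6 = 9.
Arden wins the head-to-head 9–6.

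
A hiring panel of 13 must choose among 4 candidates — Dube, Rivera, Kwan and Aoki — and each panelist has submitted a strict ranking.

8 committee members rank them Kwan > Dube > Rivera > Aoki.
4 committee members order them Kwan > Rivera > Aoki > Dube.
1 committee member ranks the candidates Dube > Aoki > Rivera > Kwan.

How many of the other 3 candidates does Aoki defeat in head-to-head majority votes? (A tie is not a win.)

0

Aoki against each rival (13 committee members):
Aoki vs Dube: Aoki is ranked higher on 4 ballots, Dube on 9. Dube wins 9–4.
Aoki vs Rivera: Rivera wins 12–1.
Aoki vs Kwan: Aoki preferred on 1 ballot; Kwan wins 12–1.
Aoki beats no one; loses to Dube, Rivera, Kwan — 0 pairwise wins.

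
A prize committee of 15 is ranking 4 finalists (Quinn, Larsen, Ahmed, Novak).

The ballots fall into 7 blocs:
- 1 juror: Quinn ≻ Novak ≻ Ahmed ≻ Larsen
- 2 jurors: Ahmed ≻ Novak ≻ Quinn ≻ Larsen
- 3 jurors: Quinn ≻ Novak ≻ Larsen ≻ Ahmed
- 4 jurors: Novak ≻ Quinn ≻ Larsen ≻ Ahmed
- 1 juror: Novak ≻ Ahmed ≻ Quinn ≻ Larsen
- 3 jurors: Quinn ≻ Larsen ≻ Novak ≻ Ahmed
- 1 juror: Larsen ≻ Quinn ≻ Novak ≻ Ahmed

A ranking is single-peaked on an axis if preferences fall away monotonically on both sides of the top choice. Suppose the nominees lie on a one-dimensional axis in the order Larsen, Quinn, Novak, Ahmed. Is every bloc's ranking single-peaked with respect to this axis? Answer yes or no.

Axis positions: Larsen=1, Quinn=2, Novak=3, Ahmed=4.
Bloc 1 (peak Quinn at position 2): ranking walks positions 2-3-4-1, expanding outward from the peak — single-peaked.
Bloc 2 (peak Ahmed at position 4): ranking walks positions 4-3-2-1, expanding outward from the peak — single-peaked.
Bloc 3 (peak Quinn at position 2): ranking walks positions 2-3-1-4, expanding outward from the peak — single-peaked.
Bloc 4 (peak Novak at position 3): ranking walks positions 3-2-1-4, expanding outward from the peak — single-peaked.
Bloc 5 (peak Novak at position 3): ranking walks positions 3-4-2-1, expanding outward from the peak — single-peaked.
Bloc 6 (peak Quinn at position 2): ranking walks positions 2-1-3-4, expanding outward from the peak — single-peaked.
Bloc 7 (peak Larsen at position 1): ranking walks positions 1-2-3-4, expanding outward from the peak — single-peaked.
Every ranking is single-peaked on this axis.

yes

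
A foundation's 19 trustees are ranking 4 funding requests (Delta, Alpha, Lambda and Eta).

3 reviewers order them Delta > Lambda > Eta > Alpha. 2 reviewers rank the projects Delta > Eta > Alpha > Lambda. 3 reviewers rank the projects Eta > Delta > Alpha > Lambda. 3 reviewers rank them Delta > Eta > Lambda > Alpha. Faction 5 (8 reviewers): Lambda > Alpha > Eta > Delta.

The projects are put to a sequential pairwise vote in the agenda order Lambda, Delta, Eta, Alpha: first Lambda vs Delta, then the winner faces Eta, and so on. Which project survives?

Eta

Round 1: Lambda vs Delta — 8–11, Delta advances.
Round 2: Delta vs Eta — 8–11, Eta advances.
Round 3: Eta vs Alpha — 11–8, Eta advances.
Eta survives the agenda.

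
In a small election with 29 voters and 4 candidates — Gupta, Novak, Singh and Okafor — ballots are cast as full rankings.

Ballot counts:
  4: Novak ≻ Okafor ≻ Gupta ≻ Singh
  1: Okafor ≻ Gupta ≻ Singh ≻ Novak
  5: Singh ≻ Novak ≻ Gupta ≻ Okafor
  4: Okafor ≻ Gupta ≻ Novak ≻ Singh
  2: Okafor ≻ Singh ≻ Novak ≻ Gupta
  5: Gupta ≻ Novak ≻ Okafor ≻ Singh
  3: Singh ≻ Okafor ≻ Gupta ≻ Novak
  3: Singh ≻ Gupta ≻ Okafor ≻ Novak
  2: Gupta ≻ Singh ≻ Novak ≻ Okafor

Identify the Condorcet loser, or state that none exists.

none

Pairwise majorities:
Gupta vs Novak: 18 to 11, Gupta.
Gupta–Singh: Gupta 16–13.
Gupta vs Okafor: Gupta wins 15–14.
Novak vs Singh: Singh, 16–13.
Novak vs Okafor: Novak is ranked higher on 4+5+5+2 = 16 ballots, Okafor on 13. Novak wins 16–13.
Singh–Okafor: Okafor 16–13.
Each candidate has at least one pairwise win (Gupta beats Novak; Novak beats Okafor; Singh beats Novak; Okafor beats Singh) — no Condorcet loser.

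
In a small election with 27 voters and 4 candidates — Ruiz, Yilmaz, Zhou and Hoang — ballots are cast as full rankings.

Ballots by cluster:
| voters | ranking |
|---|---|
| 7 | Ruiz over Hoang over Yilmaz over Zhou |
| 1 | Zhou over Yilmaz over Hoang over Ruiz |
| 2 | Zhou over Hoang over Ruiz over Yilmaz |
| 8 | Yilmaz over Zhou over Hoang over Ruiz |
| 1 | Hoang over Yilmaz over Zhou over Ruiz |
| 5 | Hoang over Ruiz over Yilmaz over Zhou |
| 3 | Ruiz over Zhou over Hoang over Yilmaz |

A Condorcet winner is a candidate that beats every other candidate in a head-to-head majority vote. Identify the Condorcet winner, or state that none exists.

Check each pair by majority over 27 ballots:
Ruiz–Yilmaz: Ruiz 17–10.
Ruiz vs Zhou: Ruiz wins 15–12.
Ruiz vs Hoang: Hoang wins 17–10.
Yilmaz vs Zhou: 21 to 6, Yilmaz.
Yilmaz vs Hoang: Hoang, 18–9.
Zhou vs Hoang: 14 to 13, Zhou.
No candidate is unbeaten: Ruiz loses to Hoang; Yilmaz loses to Ruiz; Zhou loses to Ruiz; Hoang loses to Zhou. In particular Ruiz > Zhou > Hoang > Ruiz is a majority cycle — no Condorcet winner exists.

none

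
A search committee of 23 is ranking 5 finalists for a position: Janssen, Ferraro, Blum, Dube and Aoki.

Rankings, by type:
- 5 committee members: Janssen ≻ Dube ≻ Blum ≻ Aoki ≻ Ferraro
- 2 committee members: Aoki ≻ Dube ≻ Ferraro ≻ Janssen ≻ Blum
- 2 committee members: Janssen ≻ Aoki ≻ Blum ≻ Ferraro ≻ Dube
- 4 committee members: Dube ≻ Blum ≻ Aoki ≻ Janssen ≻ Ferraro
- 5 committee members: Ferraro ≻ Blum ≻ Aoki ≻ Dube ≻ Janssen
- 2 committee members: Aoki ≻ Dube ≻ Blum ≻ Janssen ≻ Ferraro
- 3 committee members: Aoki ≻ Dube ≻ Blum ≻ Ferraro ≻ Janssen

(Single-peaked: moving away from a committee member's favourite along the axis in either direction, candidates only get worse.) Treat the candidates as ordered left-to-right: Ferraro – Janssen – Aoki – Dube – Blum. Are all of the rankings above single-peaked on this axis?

Axis positions: Ferraro=1, Janssen=2, Aoki=3, Dube=4, Blum=5.
Type 1: ranking walks positions 2-4-5-3-1; Dube is ranked above Aoki even though Aoki lies between Dube and the peak Janssen on the axis — preferences dip and rise again. Not single-peaked.
Type 2: ranking walks positions 3-4-1-2-5; Ferraro is ranked above Janssen even though Janssen lies between Ferraro and the peak Aoki on the axis — preferences dip and rise again. Not single-peaked.
Type 3: ranking walks positions 2-3-5-1-4; Blum is ranked above Dube even though Dube lies between Blum and the peak Janssen on the axis — preferences dip and rise again. Not single-peaked.
Type 4 (peak Dube at position 4): ranking walks positions 4-5-3-2-1, expanding outward from the peak — single-peaked.
Type 5: ranking walks positions 1-5-3-4-2; Blum is ranked above Janssen even though Janssen lies between Blum and the peak Ferraro on the axis — preferences dip and rise again. Not single-peaked.
Type 6 (peak Aoki at position 3): ranking walks positions 3-4-5-2-1, expanding outward from the peak — single-peaked.
Type 7: ranking walks positions 3-4-5-1-2; Ferraro is ranked above Janssen even though Janssen lies between Ferraro and the peak Aoki on the axis — preferences dip and rise again. Not single-peaked.
Type 1 violates single-peakedness, so the profile is not single-peaked on this axis.

no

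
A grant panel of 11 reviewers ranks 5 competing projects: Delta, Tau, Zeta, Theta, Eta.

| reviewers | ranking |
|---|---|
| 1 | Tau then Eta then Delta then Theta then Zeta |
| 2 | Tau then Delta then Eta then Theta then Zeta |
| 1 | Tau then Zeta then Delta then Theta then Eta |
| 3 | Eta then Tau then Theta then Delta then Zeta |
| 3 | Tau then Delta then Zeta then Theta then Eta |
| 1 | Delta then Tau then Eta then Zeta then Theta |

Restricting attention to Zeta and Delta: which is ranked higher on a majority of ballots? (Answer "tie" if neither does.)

Ballots ranking Zeta above Delta: 1.
Ballots ranking Delta above Zeta: 11 − 1 = 10.
Delta wins the head-to-head 10–1.

Delta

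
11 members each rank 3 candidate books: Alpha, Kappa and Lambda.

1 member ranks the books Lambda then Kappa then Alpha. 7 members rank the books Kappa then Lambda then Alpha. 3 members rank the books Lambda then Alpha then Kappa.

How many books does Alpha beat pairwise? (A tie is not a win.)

0

Alpha against each rival (11 members):
Alpha vs Kappa: 3 for Alpha, 8 for Kappa — Kappa by 8–3.
Alpha vs Lambda: 0 to 11, Lambda.
Alpha beats no one; loses to Kappa, Lambda — 0 pairwise wins.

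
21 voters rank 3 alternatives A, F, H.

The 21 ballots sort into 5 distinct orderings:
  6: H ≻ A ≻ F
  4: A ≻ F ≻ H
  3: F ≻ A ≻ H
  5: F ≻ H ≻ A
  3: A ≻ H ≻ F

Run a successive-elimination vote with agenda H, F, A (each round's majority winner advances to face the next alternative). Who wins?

Round 1: H vs F — 9–12, F advances.
Round 2: F vs A — 8–13, A advances.
The agenda winner is A.

A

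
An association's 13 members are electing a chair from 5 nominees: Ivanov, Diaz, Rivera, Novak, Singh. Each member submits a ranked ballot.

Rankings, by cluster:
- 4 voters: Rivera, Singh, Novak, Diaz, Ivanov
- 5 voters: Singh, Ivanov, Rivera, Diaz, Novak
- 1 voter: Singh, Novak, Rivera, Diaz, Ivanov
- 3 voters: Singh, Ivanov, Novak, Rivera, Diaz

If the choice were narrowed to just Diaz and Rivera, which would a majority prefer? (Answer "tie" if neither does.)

Rivera

No ballot ranks Diaz above Rivera: 0.
Ballots ranking Rivera above Diaz: 13 − 0 = 13.
Rivera wins the head-to-head 13–0.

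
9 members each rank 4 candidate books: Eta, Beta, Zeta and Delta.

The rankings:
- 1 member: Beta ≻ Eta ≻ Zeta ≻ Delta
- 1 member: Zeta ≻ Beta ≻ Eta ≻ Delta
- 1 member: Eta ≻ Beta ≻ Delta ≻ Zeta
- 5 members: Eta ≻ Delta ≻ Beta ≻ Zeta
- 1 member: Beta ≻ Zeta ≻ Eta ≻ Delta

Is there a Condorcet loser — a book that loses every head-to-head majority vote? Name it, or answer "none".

Head-to-head results (9 members):
Eta vs Beta: 6 to 3, Eta.
Eta vs Zeta: Eta preferred on 1+1+5 = 7 ballots; Eta wins 7–2.
Eta vs Delta: 9 to 0, Eta.
Beta vs Zeta: Beta, 8–1.
Beta vs Delta: 1+1+1+1 = 4 for Beta, 5 for Delta — Delta by 5–4.
Zeta–Delta: Delta 6–3.
Only Zeta has no wins; Zeta is the Condorcet loser.

Zeta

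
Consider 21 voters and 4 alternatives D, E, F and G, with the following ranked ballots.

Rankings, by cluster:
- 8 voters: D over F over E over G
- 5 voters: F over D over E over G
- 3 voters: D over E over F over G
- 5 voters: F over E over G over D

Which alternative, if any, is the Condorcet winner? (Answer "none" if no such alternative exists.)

D

Pairwise majorities:
D–E: D 16–5.
D–F: D 11–10.
D vs G: D wins 16–5.
E vs F: F wins 18–3.
E vs G: E wins 21–0.
F–G: F 21–0.
D beats each of E, F, G — D is the Condorcet winner.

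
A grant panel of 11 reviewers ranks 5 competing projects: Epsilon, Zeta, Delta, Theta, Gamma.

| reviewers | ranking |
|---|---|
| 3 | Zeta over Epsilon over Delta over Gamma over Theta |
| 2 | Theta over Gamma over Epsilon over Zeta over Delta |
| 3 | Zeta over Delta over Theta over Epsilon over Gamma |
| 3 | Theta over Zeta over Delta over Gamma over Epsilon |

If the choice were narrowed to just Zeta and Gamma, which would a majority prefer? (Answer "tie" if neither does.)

Ballots ranking Zeta above Gamma: 3 + 3 + 3 = 9.
Ballots ranking Gamma above Zeta: 11 − 9 = 2.
Zeta wins the head-to-head 9–2.

Zeta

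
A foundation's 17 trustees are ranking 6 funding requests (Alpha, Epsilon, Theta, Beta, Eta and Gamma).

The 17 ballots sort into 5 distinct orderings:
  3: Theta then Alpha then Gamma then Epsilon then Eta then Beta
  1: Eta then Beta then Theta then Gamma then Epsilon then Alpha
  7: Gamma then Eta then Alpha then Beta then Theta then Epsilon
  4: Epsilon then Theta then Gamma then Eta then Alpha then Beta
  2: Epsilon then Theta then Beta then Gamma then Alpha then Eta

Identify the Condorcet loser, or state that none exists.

Pairwise majorities:
Alpha vs Epsilon: Alpha is ranked higher on 3+7 = 10 ballots, Epsilon on 7. Alpha wins 10–7.
Alpha vs Theta: Theta, 10–7.
Alpha vs Beta: Alpha, 14–3.
Alpha vs Eta: Alpha preferred on 3+2 = 5 ballots; Eta wins 12–5.
Alpha vs Gamma: 3 for Alpha, 14 for Gamma — Gamma by 14–3.
Epsilon vs Theta: Theta wins 11–6.
Epsilon vs Beta: Epsilon preferred on 3+4+2 = 9 ballots; Epsilon wins 9–8.
Epsilon vs Eta: Epsilon preferred on 3+4+2 = 9 ballots; Epsilon wins 9–8.
Epsilon–Gamma: Gamma 11–6.
Theta vs Beta: 9 to 8, Theta.
Theta vs Eta: 9 to 8, Theta.
Theta vs Gamma: Theta, 10–7.
Beta–Eta: Eta 15–2.
Beta vs Gamma: 1+2 = 3 for Beta, 14 for Gamma — Gamma by 14–3.
Eta vs Gamma: 1 for Eta, 16 for Gamma — Gamma by 16–1.
Beta loses to every other project — it is the Condorcet loser.

Beta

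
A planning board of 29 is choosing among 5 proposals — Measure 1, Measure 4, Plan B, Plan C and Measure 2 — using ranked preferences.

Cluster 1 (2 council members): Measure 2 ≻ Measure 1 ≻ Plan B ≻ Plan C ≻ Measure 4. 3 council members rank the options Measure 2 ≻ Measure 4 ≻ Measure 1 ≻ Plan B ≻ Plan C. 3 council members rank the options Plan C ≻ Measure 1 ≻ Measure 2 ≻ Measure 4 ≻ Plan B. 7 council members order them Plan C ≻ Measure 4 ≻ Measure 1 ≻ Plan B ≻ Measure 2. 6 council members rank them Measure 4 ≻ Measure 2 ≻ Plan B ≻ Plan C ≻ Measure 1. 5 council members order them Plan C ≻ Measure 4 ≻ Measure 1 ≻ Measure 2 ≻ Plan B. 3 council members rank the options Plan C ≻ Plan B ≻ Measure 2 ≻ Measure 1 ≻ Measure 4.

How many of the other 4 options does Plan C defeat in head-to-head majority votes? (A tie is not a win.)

4

Plan C against each rival (29 council members):
Plan C vs Measure 1: Plan C preferred on 3+7+6+5+3 = 24 ballots; Plan C wins 24–5.
Plan C vs Measure 4: Plan C is ranked higher on 2+3+7+5+3 = 20 ballots, Measure 4 on 9. Plan C wins 20–9.
Plan C vs Plan B: Plan C is ranked higher on 3+7+5+3 = 18 ballots, Plan B on 11. Plan C wins 18–11.
Plan C vs Measure 2: Plan C wins 18–11.
Plan C beats Measure 1, Measure 4, Plan B, Measure 2 — 4 pairwise wins.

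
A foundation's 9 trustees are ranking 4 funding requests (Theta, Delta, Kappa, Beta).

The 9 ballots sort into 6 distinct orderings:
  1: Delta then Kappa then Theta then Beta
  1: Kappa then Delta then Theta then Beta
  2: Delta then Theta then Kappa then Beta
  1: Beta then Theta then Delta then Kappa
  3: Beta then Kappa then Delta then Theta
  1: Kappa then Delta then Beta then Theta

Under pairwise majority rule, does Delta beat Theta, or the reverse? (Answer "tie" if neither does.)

Delta

Ballots ranking Delta above Theta: 1 + 1 + 2 + 3 + 1 = 8.
Ballots ranking Theta above Delta: 9 − 8 = 1.
Delta wins the head-to-head 8–1.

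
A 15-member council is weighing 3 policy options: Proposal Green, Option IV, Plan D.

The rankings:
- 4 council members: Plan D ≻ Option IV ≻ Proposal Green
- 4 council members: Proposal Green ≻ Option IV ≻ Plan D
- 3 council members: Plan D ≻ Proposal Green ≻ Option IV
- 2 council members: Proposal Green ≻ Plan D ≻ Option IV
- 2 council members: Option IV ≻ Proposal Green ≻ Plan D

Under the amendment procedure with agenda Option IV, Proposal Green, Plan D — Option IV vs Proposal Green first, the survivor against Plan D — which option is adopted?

Round 1: Option IV vs Proposal Green — 6–9, Proposal Green advances.
Round 2: Proposal Green vs Plan D — 8–7, Proposal Green advances.
Proposal Green survives the agenda.

Proposal Green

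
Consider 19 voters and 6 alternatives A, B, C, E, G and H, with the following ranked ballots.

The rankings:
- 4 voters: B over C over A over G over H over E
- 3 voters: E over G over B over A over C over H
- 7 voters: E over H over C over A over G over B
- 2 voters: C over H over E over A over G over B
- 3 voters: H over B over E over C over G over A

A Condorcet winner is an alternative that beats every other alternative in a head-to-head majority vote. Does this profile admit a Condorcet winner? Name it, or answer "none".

E

Head-to-head results (19 voters):
A vs B: A preferred on 7+2 = 9 ballots; B wins 10–9.
A vs C: 3 for A, 16 for C — C by 16–3.
A vs E: 4 to 15, E.
A vs G: A preferred on 4+7+2 = 13 ballots; A wins 13–6.
A vs H: 7 to 12, H.
B vs C: 4+3+3 = 10 for B, 9 for C — B by 10–9.
B vs E: 4+3 = 7 for B, 12 for E — E by 12–7.
B vs G: B preferred on 4+3 = 7 ballots; G wins 12–7.
B vs H: 7 to 12, H.
C vs E: 6 to 13, E.
C vs G: 16 to 3, C.
C vs H: 4+3+2 = 9 for C, 10 for H — H by 10–9.
E vs G: E preferred on 3+7+2+3 = 15 ballots; E wins 15–4.
E vs H: E preferred on 3+7 = 10 ballots; E wins 10–9.
G vs H: G is ranked higher on 4+3 = 7 ballots, H on 12. H wins 12–7.
Only E has no losses; E is the Condorcet winner.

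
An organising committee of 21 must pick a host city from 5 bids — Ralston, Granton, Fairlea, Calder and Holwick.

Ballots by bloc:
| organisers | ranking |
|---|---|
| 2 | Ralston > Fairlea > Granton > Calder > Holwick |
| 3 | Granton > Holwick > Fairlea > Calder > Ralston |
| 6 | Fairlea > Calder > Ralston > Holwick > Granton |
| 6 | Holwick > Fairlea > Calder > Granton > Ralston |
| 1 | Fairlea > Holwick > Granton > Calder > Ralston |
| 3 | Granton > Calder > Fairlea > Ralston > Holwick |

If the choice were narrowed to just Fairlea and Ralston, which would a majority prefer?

Fairlea

Ballots ranking Fairlea above Ralston: 3 + 6 + 6 + 1 + 3 = 19.
Ballots ranking Ralston above Fairlea: 21 − 19 = 2.
Fairlea wins the head-to-head 19–2.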